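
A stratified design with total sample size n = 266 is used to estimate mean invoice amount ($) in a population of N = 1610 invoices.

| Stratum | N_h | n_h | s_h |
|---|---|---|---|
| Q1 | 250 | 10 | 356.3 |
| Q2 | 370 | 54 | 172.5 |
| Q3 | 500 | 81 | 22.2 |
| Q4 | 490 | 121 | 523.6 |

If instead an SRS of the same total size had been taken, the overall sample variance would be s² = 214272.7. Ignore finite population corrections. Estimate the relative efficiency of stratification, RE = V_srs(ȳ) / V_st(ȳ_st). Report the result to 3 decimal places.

V̂(ȳ_st) = Σ W_h² s_h²/n_h, with W_h = N_h/N and N = 1610:
  stratum Q1: (250/1610)²·356.3²/10 = 306.098
  stratum Q2: (370/1610)²·172.5²/54 = 29.1029
  stratum Q3: (500/1610)²·22.2²/81 = 0.586826
  stratum Q4: (490/1610)²·523.6²/121 = 209.872
V_st = 545.659
V_srs = s²/n = 214272.7/266 = 805.536
Relative efficiency = V_srs / V_st = 805.536/545.659 = 1.4763

RE ≈ 1.476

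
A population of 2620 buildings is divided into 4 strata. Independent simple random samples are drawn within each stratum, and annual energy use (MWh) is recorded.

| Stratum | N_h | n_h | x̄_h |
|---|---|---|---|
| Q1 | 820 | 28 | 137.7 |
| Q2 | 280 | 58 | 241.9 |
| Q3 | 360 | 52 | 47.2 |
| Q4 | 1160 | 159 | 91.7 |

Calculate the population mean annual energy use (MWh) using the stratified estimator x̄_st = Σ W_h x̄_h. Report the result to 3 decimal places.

x̄_st ≈ 116.034

N = Σ N_h = 2620. Stratum weights W_h = N_h/N.
x̄_st = (820·137.7 + 280·241.9 + 360·47.2 + 1160·91.7) / 2620 = 116.03435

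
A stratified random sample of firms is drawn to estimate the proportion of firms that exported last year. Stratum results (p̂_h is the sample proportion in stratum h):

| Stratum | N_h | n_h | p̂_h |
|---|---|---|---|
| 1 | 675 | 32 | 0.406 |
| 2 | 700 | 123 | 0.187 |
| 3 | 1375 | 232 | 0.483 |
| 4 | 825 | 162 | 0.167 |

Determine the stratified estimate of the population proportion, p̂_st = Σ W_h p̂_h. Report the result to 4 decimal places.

N = 3575; stratum weights W_h = N_h/N.
p̂_st = Σ W_h p̂_h = (675·0.406 + 700·0.187 + 1375·0.483 + 825·0.167)/3575 = 0.33758

p̂_st ≈ 0.3376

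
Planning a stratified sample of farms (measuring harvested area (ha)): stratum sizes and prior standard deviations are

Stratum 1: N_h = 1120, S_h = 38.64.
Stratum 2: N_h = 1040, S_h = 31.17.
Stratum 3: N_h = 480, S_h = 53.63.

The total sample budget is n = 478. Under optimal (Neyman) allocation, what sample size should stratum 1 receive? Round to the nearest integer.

Neyman allocation: n_h = n · N_h S_h / Σ N_i S_i, with n = 478.
  stratum 1: N_h·S_h = 1120·38.64 = 43276.80
  stratum 2: N_h·S_h = 1040·31.17 = 32416.80
  stratum 3: N_h·S_h = 480·53.63 = 25742.40
Σ N_h S_h = 101436.00
n for stratum 1 = 478·43276.80/101436.00 = 203.935 → 204

204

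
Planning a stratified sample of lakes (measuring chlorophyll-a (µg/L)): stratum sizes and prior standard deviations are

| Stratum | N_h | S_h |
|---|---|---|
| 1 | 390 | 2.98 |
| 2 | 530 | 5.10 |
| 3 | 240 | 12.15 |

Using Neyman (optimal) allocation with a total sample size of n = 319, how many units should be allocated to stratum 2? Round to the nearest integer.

Neyman allocation: n_h = n · N_h S_h / Σ N_i S_i, with n = 319.
  stratum 1: N_h·S_h = 390·2.98 = 1162.20
  stratum 2: N_h·S_h = 530·5.10 = 2703.00
  stratum 3: N_h·S_h = 240·12.15 = 2916.00
Σ N_h S_h = 6781.20
n for stratum 2 = 319·2703.00/6781.20 = 127.154 → 127

127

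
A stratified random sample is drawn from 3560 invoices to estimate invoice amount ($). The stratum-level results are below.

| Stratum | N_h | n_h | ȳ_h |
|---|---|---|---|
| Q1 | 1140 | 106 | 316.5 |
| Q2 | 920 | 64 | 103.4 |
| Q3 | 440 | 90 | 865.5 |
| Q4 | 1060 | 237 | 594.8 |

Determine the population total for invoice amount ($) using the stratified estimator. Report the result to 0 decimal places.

τ̂_st ≈ 1467246

τ̂_st = Σ N_h ȳ_h = 1140·316.5 + 920·103.4 + 440·865.5 + 1060·594.8 = 1467246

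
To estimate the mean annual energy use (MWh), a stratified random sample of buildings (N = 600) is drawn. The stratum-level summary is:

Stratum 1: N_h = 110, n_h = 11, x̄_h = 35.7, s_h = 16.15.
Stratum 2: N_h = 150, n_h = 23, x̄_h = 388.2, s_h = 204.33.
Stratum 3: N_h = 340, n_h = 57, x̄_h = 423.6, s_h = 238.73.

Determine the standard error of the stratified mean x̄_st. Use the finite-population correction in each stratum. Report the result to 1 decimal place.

SE(x̄_st) ≈ 19.1

V̂(x̄_st) = Σ W_h² (1 − n_h/N_h) s_h²/n_h, with W_h = N_h/N and N = 600:
  stratum 1: (110/600)²·(1 − 11/110)·16.15²/11 = 0.717262
  stratum 2: (150/600)²·(1 − 23/150)·204.33²/23 = 96.057
  stratum 3: (340/600)²·(1 − 57/340)·238.73²/57 = 267.24
V̂(x̄_st) = 364.015
SE(x̄_st) = √364.015 = 19.0792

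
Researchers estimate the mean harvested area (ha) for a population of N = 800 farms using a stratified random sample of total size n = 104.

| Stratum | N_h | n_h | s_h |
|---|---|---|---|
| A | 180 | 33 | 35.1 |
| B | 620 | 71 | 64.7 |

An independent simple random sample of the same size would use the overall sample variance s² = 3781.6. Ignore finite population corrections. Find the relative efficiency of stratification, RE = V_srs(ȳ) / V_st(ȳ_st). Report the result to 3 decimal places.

RE ≈ 0.975

V̂(ȳ_st) = Σ W_h² s_h²/n_h, with W_h = N_h/N and N = 800:
  stratum A: (180/800)²·35.1²/33 = 1.89002
  stratum B: (620/800)²·64.7²/71 = 35.4123
V_st = 37.3023
V_srs = s²/n = 3781.6/104 = 36.3615
Relative efficiency = V_srs / V_st = 36.3615/37.3023 = 0.9748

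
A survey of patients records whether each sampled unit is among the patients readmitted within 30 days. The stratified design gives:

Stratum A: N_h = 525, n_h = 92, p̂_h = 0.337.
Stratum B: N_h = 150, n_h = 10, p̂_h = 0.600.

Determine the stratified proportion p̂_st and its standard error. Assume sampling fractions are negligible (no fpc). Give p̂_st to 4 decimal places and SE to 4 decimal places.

p̂_st ≈ 0.3954, SE ≈ 0.0529

N = 675; stratum weights W_h = N_h/N.
p̂_st = Σ W_h p̂_h = (525·0.337 + 150·0.600)/675 = 0.39544
V̂(p̂_st) = Σ W_h² p̂_h(1−p̂_h)/(n_h−1):
  stratum A: (525/675)²·0.337·0.663/91 = 0.0014853
  stratum B: (150/675)²·0.600·0.400/9 = 0.00131687
V̂(p̂_st) = 0.00280217; SE = √V̂ = 0.0529355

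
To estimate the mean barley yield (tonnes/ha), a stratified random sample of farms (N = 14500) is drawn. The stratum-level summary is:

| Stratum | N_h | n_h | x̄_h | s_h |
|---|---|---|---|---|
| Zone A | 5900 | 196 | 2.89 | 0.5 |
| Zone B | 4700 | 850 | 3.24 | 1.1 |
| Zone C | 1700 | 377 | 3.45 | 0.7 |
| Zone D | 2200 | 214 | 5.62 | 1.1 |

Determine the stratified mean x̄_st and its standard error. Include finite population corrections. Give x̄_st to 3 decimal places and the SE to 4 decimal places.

x̄_st = Σ W_h x̄_h = (5900·2.89 + 4700·3.24 + 1700·3.45 + 2200·5.62)/14500 = 3.48331
V̂(x̄_st) = Σ W_h² (1 − n_h/N_h) s_h²/n_h, with W_h = N_h/N and N = 14500:
  stratum Zone A: (5900/14500)²·(1 − 196/5900)·0.5²/196 = 0.000204164
  stratum Zone B: (4700/14500)²·(1 − 850/4700)·1.1²/850 = 0.000122515
  stratum Zone C: (1700/14500)²·(1 − 377/1700)·0.7²/377 = 1.39036e-05
  stratum Zone D: (2200/14500)²·(1 − 214/2200)·1.1²/214 = 0.0001175
V̂(x̄_st) = 0.000458083
SE(x̄_st) = √0.000458083 = 0.0214029

x̄_st ≈ 3.483, SE ≈ 0.0214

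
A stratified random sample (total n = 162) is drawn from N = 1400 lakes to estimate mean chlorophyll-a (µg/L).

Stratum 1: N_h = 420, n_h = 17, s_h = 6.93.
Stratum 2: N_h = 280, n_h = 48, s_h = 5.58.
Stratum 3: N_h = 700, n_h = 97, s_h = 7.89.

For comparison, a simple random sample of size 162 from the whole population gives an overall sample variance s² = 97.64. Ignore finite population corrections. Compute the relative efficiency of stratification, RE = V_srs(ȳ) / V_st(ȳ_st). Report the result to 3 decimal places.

V̂(ȳ_st) = Σ W_h² s_h²/n_h, with W_h = N_h/N and N = 1400:
  stratum 1: (420/1400)²·6.93²/17 = 0.254249
  stratum 2: (280/1400)²·5.58²/48 = 0.025947
  stratum 3: (700/1400)²·7.89²/97 = 0.160444
V_st = 0.44064
V_srs = s²/n = 97.64/162 = 0.602716
Relative efficiency = V_srs / V_st = 0.602716/0.44064 = 1.3678

RE ≈ 1.368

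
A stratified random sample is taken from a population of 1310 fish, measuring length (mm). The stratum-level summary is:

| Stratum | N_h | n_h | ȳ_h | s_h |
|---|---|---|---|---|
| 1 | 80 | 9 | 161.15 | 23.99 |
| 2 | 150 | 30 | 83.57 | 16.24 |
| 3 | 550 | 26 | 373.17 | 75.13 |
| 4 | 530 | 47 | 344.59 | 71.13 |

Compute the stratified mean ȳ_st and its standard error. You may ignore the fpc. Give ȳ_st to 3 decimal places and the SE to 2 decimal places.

ȳ_st = Σ W_h ȳ_h = (80·161.15 + 150·83.57 + 550·373.17 + 530·344.59)/1310 = 315.49901
V̂(ȳ_st) = Σ W_h² s_h²/n_h, with W_h = N_h/N and N = 1310:
  stratum 1: (80/1310)²·23.99²/9 = 0.238482
  stratum 2: (150/1310)²·16.24²/30 = 0.115263
  stratum 3: (550/1310)²·75.13²/26 = 38.268
  stratum 4: (530/1310)²·71.13²/47 = 17.6204
V̂(ȳ_st) = 56.2422
SE(ȳ_st) = √56.2422 = 7.49948

ȳ_st ≈ 315.499, SE ≈ 7.50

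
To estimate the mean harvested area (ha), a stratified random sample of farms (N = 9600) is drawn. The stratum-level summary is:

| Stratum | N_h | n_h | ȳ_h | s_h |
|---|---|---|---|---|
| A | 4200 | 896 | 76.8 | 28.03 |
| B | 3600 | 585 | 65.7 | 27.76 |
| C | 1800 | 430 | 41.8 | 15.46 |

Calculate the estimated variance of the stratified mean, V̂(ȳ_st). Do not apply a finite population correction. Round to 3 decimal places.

V̂(ȳ_st) = Σ W_h² s_h²/n_h, with W_h = N_h/N and N = 9600:
  stratum A: (4200/9600)²·28.03²/896 = 0.16784
  stratum B: (3600/9600)²·27.76²/585 = 0.185245
  stratum C: (1800/9600)²·15.46²/430 = 0.0195413
V̂(ȳ_st) = 0.372625

V̂(ȳ_st) ≈ 0.373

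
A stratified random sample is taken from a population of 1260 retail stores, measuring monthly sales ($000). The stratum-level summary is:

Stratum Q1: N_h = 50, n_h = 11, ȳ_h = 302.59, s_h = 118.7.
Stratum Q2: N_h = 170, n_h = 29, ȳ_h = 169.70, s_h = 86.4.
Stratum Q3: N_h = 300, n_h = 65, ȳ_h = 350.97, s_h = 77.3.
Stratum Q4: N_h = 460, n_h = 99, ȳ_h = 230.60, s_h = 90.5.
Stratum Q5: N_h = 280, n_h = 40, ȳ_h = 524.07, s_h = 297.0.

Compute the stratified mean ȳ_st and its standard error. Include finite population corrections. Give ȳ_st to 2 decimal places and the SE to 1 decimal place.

ȳ_st = Σ W_h ȳ_h = (50·302.59 + 170·169.70 + 300·350.97 + 460·230.60 + 280·524.07)/1260 = 319.11516
V̂(ȳ_st) = Σ W_h² (1 − n_h/N_h) s_h²/n_h, with W_h = N_h/N and N = 1260:
  stratum Q1: (50/1260)²·(1 − 11/50)·118.7²/11 = 1.57327
  stratum Q2: (170/1260)²·(1 − 29/170)·86.4²/29 = 3.88648
  stratum Q3: (300/1260)²·(1 − 65/300)·77.3²/65 = 4.08219
  stratum Q4: (460/1260)²·(1 − 99/460)·90.5²/99 = 8.65338
  stratum Q5: (280/1260)²·(1 − 40/280)·297.0²/40 = 93.3429
V̂(ȳ_st) = 111.538
SE(ȳ_st) = √111.538 = 10.5612

ȳ_st ≈ 319.12, SE ≈ 10.6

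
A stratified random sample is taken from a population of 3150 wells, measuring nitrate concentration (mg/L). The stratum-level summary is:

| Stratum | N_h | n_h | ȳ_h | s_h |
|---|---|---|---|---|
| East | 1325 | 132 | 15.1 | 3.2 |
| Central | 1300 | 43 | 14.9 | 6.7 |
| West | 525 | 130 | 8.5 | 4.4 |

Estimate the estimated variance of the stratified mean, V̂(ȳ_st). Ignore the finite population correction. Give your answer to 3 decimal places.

V̂(ȳ_st) ≈ 0.196

V̂(ȳ_st) = Σ W_h² s_h²/n_h, with W_h = N_h/N and N = 3150:
  stratum East: (1325/3150)²·3.2²/132 = 0.0137258
  stratum Central: (1300/3150)²·6.7²/43 = 0.177806
  stratum West: (525/3150)²·4.4²/130 = 0.00413675
V̂(ȳ_st) = 0.195669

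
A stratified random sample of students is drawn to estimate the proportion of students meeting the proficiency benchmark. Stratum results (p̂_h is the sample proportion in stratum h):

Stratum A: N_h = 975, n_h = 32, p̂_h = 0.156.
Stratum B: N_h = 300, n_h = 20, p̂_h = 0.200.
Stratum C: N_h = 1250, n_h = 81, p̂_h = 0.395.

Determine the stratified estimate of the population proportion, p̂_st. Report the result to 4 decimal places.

N = 2525; stratum weights W_h = N_h/N.
p̂_st = Σ W_h p̂_h = (975·0.156 + 300·0.200 + 1250·0.395)/2525 = 0.27954

p̂_st ≈ 0.2795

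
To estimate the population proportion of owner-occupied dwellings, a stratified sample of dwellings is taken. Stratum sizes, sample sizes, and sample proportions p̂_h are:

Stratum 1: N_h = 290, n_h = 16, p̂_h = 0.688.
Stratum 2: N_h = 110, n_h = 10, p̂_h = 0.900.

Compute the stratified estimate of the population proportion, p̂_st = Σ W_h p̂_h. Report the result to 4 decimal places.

p̂_st ≈ 0.7463

N = 400; stratum weights W_h = N_h/N.
p̂_st = Σ W_h p̂_h = (290·0.688 + 110·0.900)/400 = 0.74630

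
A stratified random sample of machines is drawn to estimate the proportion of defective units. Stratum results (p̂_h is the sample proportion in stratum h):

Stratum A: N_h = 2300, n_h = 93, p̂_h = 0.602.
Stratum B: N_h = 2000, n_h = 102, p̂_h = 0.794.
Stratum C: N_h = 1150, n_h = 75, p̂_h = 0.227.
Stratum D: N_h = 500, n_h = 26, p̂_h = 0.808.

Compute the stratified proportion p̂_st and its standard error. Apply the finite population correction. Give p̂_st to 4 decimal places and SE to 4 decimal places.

p̂_st ≈ 0.6114, SE ≈ 0.0259

N = 5950; stratum weights W_h = N_h/N.
p̂_st = Σ W_h p̂_h = (2300·0.602 + 2000·0.794 + 1150·0.227 + 500·0.808)/5950 = 0.61137
V̂(p̂_st) = Σ W_h² (1 − n_h/N_h) p̂_h(1−p̂_h)/(n_h−1):
  stratum A: (2300/5950)²·(1 − 93/2300)·0.602·0.398/92 = 0.000373412
  stratum B: (2000/5950)²·(1 − 102/2000)·0.794·0.206/101 = 0.000173644
  stratum C: (1150/5950)²·(1 − 75/1150)·0.227·0.773/74 = 8.2803e-05
  stratum D: (500/5950)²·(1 − 26/500)·0.808·0.192/25 = 4.1542e-05
V̂(p̂_st) = 0.0006714; SE = √V̂ = 0.0259114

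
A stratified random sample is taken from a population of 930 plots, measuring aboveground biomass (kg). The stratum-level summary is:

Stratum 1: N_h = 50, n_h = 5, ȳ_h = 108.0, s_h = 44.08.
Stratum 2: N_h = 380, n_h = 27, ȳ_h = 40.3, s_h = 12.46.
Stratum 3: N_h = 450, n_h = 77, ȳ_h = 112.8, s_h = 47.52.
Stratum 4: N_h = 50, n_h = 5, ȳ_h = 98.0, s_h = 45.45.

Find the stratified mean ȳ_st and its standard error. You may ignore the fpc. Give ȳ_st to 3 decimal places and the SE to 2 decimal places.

ȳ_st ≈ 82.123, SE ≈ 3.18

ȳ_st = Σ W_h ȳ_h = (50·108.0 + 380·40.3 + 450·112.8 + 50·98.0)/930 = 82.12258
V̂(ȳ_st) = Σ W_h² s_h²/n_h, with W_h = N_h/N and N = 930:
  stratum 1: (50/930)²·44.08²/5 = 1.12328
  stratum 2: (380/930)²·12.46²/27 = 0.960005
  stratum 3: (450/930)²·47.52²/77 = 6.86628
  stratum 4: (50/930)²·45.45²/5 = 1.19419
V̂(ȳ_st) = 10.1437
SE(ȳ_st) = √10.1437 = 3.18492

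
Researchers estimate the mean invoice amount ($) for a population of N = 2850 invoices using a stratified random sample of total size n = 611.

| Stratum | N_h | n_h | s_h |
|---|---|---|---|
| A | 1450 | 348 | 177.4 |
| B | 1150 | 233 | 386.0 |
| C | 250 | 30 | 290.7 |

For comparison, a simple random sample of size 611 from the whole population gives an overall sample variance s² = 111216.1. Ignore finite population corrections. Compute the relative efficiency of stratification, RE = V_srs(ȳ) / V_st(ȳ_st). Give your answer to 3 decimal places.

RE ≈ 1.220

V̂(ȳ_st) = Σ W_h² s_h²/n_h, with W_h = N_h/N and N = 2850:
  stratum A: (1450/2850)²·177.4²/348 = 23.4085
  stratum B: (1150/2850)²·386.0²/233 = 104.118
  stratum C: (250/2850)²·290.7²/30 = 21.675
V_st = 149.201
V_srs = s²/n = 111216.1/611 = 182.023
Relative efficiency = V_srs / V_st = 182.023/149.201 = 1.2200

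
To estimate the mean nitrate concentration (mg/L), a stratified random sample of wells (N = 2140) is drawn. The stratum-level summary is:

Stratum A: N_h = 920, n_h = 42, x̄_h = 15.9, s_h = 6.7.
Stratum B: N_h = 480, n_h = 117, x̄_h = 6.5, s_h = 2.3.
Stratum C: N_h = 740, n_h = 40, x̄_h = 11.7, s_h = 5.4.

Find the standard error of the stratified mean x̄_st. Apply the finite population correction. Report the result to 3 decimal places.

V̂(x̄_st) = Σ W_h² (1 − n_h/N_h) s_h²/n_h, with W_h = N_h/N and N = 2140:
  stratum A: (920/2140)²·(1 − 42/920)·6.7²/42 = 0.188519
  stratum B: (480/2140)²·(1 − 117/480)·2.3²/117 = 0.00172024
  stratum C: (740/2140)²·(1 − 40/740)·5.4²/40 = 0.0824574
V̂(x̄_st) = 0.272697
SE(x̄_st) = √0.272697 = 0.522204

SE(x̄_st) ≈ 0.522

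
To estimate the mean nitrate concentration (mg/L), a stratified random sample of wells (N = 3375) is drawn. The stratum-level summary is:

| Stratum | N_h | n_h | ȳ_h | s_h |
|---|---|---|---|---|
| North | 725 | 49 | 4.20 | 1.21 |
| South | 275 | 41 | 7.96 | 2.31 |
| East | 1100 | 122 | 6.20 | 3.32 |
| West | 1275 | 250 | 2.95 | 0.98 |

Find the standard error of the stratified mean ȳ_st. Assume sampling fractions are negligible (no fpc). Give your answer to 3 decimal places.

V̂(ȳ_st) = Σ W_h² s_h²/n_h, with W_h = N_h/N and N = 3375:
  stratum North: (725/3375)²·1.21²/49 = 0.00137881
  stratum South: (275/3375)²·2.31²/41 = 0.000864088
  stratum East: (1100/3375)²·3.32²/122 = 0.00959741
  stratum West: (1275/3375)²·0.98²/250 = 0.000548258
V̂(ȳ_st) = 0.0123886
SE(ȳ_st) = √0.0123886 = 0.111304

SE(ȳ_st) ≈ 0.111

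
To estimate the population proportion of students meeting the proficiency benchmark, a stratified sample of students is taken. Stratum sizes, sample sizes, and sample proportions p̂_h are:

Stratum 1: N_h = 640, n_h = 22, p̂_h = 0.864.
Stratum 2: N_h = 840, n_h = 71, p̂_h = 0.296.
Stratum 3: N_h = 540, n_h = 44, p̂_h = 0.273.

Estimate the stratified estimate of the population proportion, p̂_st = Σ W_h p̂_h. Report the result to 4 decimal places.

N = 2020; stratum weights W_h = N_h/N.
p̂_st = Σ W_h p̂_h = (640·0.864 + 840·0.296 + 540·0.273)/2020 = 0.46981

p̂_st ≈ 0.4698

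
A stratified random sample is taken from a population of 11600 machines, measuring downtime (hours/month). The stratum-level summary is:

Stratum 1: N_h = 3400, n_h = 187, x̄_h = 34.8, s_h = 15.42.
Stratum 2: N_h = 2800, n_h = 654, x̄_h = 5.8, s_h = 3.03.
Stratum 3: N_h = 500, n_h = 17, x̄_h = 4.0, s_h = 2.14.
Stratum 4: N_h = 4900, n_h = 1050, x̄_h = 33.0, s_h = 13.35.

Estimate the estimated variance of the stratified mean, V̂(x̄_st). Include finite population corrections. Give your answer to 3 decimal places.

V̂(x̄_st) ≈ 0.128

V̂(x̄_st) = Σ W_h² (1 − n_h/N_h) s_h²/n_h, with W_h = N_h/N and N = 11600:
  stratum 1: (3400/11600)²·(1 − 187/3400)·15.42²/187 = 0.103229
  stratum 2: (2800/11600)²·(1 − 654/2800)·3.03²/654 = 0.000626873
  stratum 3: (500/11600)²·(1 − 17/500)·2.14²/17 = 0.000483481
  stratum 4: (4900/11600)²·(1 − 1050/4900)·13.35²/1050 = 0.0237966
V̂(x̄_st) = 0.128136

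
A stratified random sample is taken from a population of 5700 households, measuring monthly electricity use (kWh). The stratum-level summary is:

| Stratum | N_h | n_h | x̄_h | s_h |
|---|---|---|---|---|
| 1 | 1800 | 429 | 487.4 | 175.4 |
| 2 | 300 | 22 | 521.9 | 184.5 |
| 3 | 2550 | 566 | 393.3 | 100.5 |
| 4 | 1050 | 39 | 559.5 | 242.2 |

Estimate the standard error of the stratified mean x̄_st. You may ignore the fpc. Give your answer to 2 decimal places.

SE(x̄_st) ≈ 8.13

V̂(x̄_st) = Σ W_h² s_h²/n_h, with W_h = N_h/N and N = 5700:
  stratum 1: (1800/5700)²·175.4²/429 = 7.1515
  stratum 2: (300/5700)²·184.5²/22 = 4.28611
  stratum 3: (2550/5700)²·100.5²/566 = 3.57146
  stratum 4: (1050/5700)²·242.2²/39 = 51.0402
V̂(x̄_st) = 66.0493
SE(x̄_st) = √66.0493 = 8.12707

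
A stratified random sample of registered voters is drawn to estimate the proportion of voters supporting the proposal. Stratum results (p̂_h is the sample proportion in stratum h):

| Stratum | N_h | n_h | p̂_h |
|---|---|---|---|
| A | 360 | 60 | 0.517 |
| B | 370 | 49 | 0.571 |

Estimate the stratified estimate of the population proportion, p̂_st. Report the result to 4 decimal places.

p̂_st ≈ 0.5444

N = 730; stratum weights W_h = N_h/N.
p̂_st = Σ W_h p̂_h = (360·0.517 + 370·0.571)/730 = 0.54437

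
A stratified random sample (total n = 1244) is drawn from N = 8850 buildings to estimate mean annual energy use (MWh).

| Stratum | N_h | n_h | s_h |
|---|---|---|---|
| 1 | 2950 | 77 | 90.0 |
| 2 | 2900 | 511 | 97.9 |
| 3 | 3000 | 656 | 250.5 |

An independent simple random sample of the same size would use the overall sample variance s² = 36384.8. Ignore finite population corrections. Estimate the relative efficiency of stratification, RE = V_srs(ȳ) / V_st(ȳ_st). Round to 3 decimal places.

RE ≈ 1.184

V̂(ȳ_st) = Σ W_h² s_h²/n_h, with W_h = N_h/N and N = 8850:
  stratum 1: (2950/8850)²·90.0²/77 = 11.6883
  stratum 2: (2900/8850)²·97.9²/511 = 2.01397
  stratum 3: (3000/8850)²·250.5²/656 = 10.9918
V_st = 24.6941
V_srs = s²/n = 36384.8/1244 = 29.2482
Relative efficiency = V_srs / V_st = 29.2482/24.6941 = 1.1844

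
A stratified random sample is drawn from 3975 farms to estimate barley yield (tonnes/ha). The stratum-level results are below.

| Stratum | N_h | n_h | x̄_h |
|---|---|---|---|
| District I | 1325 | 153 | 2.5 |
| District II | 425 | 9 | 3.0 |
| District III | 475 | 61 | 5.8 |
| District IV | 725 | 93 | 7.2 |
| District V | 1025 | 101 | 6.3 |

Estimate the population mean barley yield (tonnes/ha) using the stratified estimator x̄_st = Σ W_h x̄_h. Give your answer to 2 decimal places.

N = Σ N_h = 3975. Stratum weights W_h = N_h/N.
x̄_st = (1325·2.5 + 425·3.0 + 475·5.8 + 725·7.2 + 1025·6.3) / 3975 = 4.7849

x̄_st ≈ 4.78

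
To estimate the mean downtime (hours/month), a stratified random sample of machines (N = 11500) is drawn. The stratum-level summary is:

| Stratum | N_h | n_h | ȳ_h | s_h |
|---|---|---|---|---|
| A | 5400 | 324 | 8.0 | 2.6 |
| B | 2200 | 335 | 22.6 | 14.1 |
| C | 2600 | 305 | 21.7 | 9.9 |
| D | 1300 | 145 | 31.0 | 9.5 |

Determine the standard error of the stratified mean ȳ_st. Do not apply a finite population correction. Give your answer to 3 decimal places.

SE(ȳ_st) ≈ 0.225

V̂(ȳ_st) = Σ W_h² s_h²/n_h, with W_h = N_h/N and N = 11500:
  stratum A: (5400/11500)²·2.6²/324 = 0.00460038
  stratum B: (2200/11500)²·14.1²/335 = 0.0217192
  stratum C: (2600/11500)²·9.9²/305 = 0.0164256
  stratum D: (1300/11500)²·9.5²/145 = 0.00795372
V̂(ȳ_st) = 0.0506989
SE(ȳ_st) = √0.0506989 = 0.225164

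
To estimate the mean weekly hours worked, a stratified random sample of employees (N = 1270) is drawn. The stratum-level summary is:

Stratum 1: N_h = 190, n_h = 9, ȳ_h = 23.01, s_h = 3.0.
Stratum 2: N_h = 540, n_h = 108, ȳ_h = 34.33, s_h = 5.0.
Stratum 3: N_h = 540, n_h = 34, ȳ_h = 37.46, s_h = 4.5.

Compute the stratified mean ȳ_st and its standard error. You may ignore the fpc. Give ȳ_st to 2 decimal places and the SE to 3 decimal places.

ȳ_st ≈ 33.97, SE ≈ 0.415

ȳ_st = Σ W_h ȳ_h = (190·23.01 + 540·34.33 + 540·37.46)/1270 = 33.96732
V̂(ȳ_st) = Σ W_h² s_h²/n_h, with W_h = N_h/N and N = 1270:
  stratum 1: (190/1270)²·3.0²/9 = 0.022382
  stratum 2: (540/1270)²·5.0²/108 = 0.0418501
  stratum 3: (540/1270)²·4.5²/34 = 0.107678
V̂(ȳ_st) = 0.17191
SE(ȳ_st) = √0.17191 = 0.41462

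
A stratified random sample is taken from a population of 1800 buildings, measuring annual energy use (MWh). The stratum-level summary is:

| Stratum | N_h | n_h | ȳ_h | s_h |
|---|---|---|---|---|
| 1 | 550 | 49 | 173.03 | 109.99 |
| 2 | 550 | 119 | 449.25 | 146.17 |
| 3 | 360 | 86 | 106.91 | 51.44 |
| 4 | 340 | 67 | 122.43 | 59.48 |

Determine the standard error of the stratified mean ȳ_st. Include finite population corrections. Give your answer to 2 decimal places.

SE(ȳ_st) ≈ 6.05

V̂(ȳ_st) = Σ W_h² (1 − n_h/N_h) s_h²/n_h, with W_h = N_h/N and N = 1800:
  stratum 1: (550/1800)²·(1 − 49/550)·109.99²/49 = 20.9974
  stratum 2: (550/1800)²·(1 − 119/550)·146.17²/119 = 13.136
  stratum 3: (360/1800)²·(1 − 86/360)·51.44²/86 = 0.936724
  stratum 4: (340/1800)²·(1 − 67/340)·59.48²/67 = 1.51274
V̂(ȳ_st) = 36.5829
SE(ȳ_st) = √36.5829 = 6.04838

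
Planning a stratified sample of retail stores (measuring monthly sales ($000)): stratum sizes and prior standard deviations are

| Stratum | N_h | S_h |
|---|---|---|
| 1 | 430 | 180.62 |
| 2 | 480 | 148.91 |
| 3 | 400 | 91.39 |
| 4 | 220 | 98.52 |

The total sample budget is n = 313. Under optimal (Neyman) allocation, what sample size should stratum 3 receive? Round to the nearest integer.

55

Neyman allocation: n_h = n · N_h S_h / Σ N_i S_i, with n = 313.
  stratum 1: N_h·S_h = 430·180.62 = 77666.60
  stratum 2: N_h·S_h = 480·148.91 = 71476.80
  stratum 3: N_h·S_h = 400·91.39 = 36556.00
  stratum 4: N_h·S_h = 220·98.52 = 21674.40
Σ N_h S_h = 207373.80
n for stratum 3 = 313·36556.00/207373.80 = 55.176 → 55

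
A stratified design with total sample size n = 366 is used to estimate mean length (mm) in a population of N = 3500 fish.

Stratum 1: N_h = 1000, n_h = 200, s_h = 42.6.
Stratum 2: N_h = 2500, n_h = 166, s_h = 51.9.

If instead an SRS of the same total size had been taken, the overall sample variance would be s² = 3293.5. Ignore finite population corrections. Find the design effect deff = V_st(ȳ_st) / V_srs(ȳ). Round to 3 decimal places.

V̂(ȳ_st) = Σ W_h² s_h²/n_h, with W_h = N_h/N and N = 3500:
  stratum 1: (1000/3500)²·42.6²/200 = 0.740718
  stratum 2: (2500/3500)²·51.9²/166 = 8.27886
V_st = 9.01958
V_srs = s²/n = 3293.5/366 = 8.99863
deff = V_st / V_srs = 9.01958/8.99863 = 1.0023

deff ≈ 1.002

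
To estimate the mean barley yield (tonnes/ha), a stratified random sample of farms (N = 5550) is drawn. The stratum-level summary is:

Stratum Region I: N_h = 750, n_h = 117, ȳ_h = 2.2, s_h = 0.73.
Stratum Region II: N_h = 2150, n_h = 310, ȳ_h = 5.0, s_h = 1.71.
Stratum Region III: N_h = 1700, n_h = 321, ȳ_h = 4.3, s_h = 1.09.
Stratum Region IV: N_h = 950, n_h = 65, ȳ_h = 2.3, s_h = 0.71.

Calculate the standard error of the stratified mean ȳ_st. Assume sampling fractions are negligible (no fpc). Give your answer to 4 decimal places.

SE(ȳ_st) ≈ 0.0455

V̂(ȳ_st) = Σ W_h² s_h²/n_h, with W_h = N_h/N and N = 5550:
  stratum Region I: (750/5550)²·0.73²/117 = 8.31757e-05
  stratum Region II: (2150/5550)²·1.71²/310 = 0.00141554
  stratum Region III: (1700/5550)²·1.09²/321 = 0.000347264
  stratum Region IV: (950/5550)²·0.71²/65 = 0.000227229
V̂(ȳ_st) = 0.00207321
SE(ȳ_st) = √0.00207321 = 0.0455325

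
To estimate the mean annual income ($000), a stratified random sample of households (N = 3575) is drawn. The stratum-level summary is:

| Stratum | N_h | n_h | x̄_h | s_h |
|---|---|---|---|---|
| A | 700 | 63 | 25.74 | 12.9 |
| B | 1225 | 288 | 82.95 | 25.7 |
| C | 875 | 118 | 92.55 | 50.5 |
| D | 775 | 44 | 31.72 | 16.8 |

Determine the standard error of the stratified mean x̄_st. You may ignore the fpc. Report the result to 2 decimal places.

V̂(x̄_st) = Σ W_h² s_h²/n_h, with W_h = N_h/N and N = 3575:
  stratum A: (700/3575)²·12.9²/63 = 0.10127
  stratum B: (1225/3575)²·25.7²/288 = 0.269274
  stratum C: (875/3575)²·50.5²/118 = 1.29469
  stratum D: (775/3575)²·16.8²/44 = 0.301451
V̂(x̄_st) = 1.96668
SE(x̄_st) = √1.96668 = 1.40238

SE(x̄_st) ≈ 1.40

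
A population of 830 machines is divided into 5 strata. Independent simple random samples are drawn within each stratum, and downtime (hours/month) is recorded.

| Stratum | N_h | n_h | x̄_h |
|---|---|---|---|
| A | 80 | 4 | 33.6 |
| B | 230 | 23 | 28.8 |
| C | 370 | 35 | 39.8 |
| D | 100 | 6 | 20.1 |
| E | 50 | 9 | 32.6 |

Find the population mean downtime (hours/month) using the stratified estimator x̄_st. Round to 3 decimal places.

x̄_st ≈ 33.347

N = Σ N_h = 830. Stratum weights W_h = N_h/N.
x̄_st = (80·33.6 + 230·28.8 + 370·39.8 + 100·20.1 + 50·32.6) / 830 = 33.34699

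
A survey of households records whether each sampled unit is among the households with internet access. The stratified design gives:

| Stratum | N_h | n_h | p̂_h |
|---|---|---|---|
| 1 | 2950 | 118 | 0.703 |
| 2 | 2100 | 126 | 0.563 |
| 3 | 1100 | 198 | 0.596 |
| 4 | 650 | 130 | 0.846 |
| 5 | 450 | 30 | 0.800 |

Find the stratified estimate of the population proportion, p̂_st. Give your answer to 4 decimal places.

N = 7250; stratum weights W_h = N_h/N.
p̂_st = Σ W_h p̂_h = (2950·0.703 + 2100·0.563 + 1100·0.596 + 650·0.846 + 450·0.800)/7250 = 0.66506

p̂_st ≈ 0.6651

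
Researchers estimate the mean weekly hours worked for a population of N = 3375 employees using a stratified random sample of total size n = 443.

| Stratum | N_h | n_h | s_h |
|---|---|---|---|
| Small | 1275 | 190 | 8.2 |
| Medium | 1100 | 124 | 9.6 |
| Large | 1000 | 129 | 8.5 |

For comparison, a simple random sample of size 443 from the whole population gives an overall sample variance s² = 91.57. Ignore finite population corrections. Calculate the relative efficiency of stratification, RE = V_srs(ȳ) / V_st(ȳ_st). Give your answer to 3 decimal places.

RE ≈ 1.157

V̂(ȳ_st) = Σ W_h² s_h²/n_h, with W_h = N_h/N and N = 3375:
  stratum Small: (1275/3375)²·8.2²/190 = 0.0505065
  stratum Medium: (1100/3375)²·9.6²/124 = 0.0789512
  stratum Large: (1000/3375)²·8.5²/129 = 0.04917
V_st = 0.178628
V_srs = s²/n = 91.57/443 = 0.206704
Relative efficiency = V_srs / V_st = 0.206704/0.178628 = 1.1572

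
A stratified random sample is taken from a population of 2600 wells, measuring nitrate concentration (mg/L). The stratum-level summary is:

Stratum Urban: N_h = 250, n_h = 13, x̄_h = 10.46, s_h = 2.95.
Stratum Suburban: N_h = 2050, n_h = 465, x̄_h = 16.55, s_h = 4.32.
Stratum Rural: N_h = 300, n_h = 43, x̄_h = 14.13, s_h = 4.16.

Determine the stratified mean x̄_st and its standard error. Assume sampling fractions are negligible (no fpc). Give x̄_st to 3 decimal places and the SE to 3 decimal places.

x̄_st = Σ W_h x̄_h = (250·10.46 + 2050·16.55 + 300·14.13)/2600 = 15.68519
V̂(x̄_st) = Σ W_h² s_h²/n_h, with W_h = N_h/N and N = 2600:
  stratum Urban: (250/2600)²·2.95²/13 = 0.00618919
  stratum Suburban: (2050/2600)²·4.32²/465 = 0.0249503
  stratum Rural: (300/2600)²·4.16²/43 = 0.00535814
V̂(x̄_st) = 0.0364976
SE(x̄_st) = √0.0364976 = 0.191044

x̄_st ≈ 15.685, SE ≈ 0.191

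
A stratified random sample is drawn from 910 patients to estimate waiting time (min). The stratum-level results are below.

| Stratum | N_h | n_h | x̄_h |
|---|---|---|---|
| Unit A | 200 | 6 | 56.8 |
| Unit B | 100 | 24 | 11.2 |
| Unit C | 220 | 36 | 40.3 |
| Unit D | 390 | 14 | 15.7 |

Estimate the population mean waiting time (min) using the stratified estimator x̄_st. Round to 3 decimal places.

N = Σ N_h = 910. Stratum weights W_h = N_h/N.
x̄_st = (200·56.8 + 100·11.2 + 220·40.3 + 390·15.7) / 910 = 30.18571

x̄_st ≈ 30.186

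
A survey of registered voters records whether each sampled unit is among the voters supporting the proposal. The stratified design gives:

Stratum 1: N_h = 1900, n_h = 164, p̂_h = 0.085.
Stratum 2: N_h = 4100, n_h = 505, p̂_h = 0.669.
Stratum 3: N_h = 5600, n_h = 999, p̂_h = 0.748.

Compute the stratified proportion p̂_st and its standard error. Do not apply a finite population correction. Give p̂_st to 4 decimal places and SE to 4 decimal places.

p̂_st ≈ 0.6115, SE ≈ 0.0106

N = 11600; stratum weights W_h = N_h/N.
p̂_st = Σ W_h p̂_h = (1900·0.085 + 4100·0.669 + 5600·0.748)/11600 = 0.61148
V̂(p̂_st) = Σ W_h² p̂_h(1−p̂_h)/(n_h−1):
  stratum 1: (1900/11600)²·0.085·0.915/163 = 1.2801e-05
  stratum 2: (4100/11600)²·0.669·0.331/504 = 5.48877e-05
  stratum 3: (5600/11600)²·0.748·0.252/998 = 4.40181e-05
V̂(p̂_st) = 0.000111707; SE = √V̂ = 0.0105691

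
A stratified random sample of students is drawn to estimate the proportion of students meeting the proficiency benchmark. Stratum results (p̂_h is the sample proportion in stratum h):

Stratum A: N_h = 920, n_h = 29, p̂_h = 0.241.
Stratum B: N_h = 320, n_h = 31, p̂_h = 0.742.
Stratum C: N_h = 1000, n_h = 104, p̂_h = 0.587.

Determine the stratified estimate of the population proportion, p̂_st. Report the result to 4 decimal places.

N = 2240; stratum weights W_h = N_h/N.
p̂_st = Σ W_h p̂_h = (920·0.241 + 320·0.742 + 1000·0.587)/2240 = 0.46704

p̂_st ≈ 0.4670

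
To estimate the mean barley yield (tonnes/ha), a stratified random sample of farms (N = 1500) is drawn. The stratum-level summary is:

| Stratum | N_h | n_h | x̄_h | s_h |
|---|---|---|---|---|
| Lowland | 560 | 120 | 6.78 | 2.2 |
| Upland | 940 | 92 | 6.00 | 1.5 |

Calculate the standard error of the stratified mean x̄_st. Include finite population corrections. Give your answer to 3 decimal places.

SE(x̄_st) ≈ 0.114

V̂(x̄_st) = Σ W_h² (1 − n_h/N_h) s_h²/n_h, with W_h = N_h/N and N = 1500:
  stratum Lowland: (560/1500)²·(1 − 120/560)·2.2²/120 = 0.00441695
  stratum Upland: (940/1500)²·(1 − 92/940)·1.5²/92 = 0.00866435
V̂(x̄_st) = 0.0130813
SE(x̄_st) = √0.0130813 = 0.114373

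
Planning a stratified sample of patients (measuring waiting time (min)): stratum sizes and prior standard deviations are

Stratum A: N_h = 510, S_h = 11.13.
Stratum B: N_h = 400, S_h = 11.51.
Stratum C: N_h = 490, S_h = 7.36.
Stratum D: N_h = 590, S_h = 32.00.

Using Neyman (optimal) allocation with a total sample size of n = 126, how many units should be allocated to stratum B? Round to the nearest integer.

Neyman allocation: n_h = n · N_h S_h / Σ N_i S_i, with n = 126.
  stratum A: N_h·S_h = 510·11.13 = 5676.30
  stratum B: N_h·S_h = 400·11.51 = 4604.00
  stratum C: N_h·S_h = 490·7.36 = 3606.40
  stratum D: N_h·S_h = 590·32.00 = 18880.00
Σ N_h S_h = 32766.70
n for stratum B = 126·4604.00/32766.70 = 17.704 → 18

18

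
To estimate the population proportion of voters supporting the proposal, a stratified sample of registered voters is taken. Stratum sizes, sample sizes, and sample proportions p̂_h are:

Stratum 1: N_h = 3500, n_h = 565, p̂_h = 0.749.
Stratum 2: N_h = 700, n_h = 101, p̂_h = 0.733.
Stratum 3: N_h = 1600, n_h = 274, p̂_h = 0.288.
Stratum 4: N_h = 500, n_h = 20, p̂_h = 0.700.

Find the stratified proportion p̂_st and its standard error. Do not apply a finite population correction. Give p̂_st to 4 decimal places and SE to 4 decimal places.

p̂_st ≈ 0.6263, SE ≈ 0.0157

N = 6300; stratum weights W_h = N_h/N.
p̂_st = Σ W_h p̂_h = (3500·0.749 + 700·0.733 + 1600·0.288 + 500·0.700)/6300 = 0.62625
V̂(p̂_st) = Σ W_h² p̂_h(1−p̂_h)/(n_h−1):
  stratum 1: (3500/6300)²·0.749·0.251/564 = 0.00010288
  stratum 2: (700/6300)²·0.733·0.267/100 = 2.41619e-05
  stratum 3: (1600/6300)²·0.288·0.712/273 = 4.84472e-05
  stratum 4: (500/6300)²·0.700·0.300/19 = 6.96185e-05
V̂(p̂_st) = 0.000245108; SE = √V̂ = 0.0156559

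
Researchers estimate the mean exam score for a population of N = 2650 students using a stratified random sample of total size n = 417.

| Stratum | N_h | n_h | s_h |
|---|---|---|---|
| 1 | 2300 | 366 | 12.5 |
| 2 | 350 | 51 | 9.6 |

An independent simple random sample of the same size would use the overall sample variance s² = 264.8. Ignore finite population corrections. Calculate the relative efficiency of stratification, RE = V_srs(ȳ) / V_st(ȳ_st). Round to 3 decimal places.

V̂(ȳ_st) = Σ W_h² s_h²/n_h, with W_h = N_h/N and N = 2650:
  stratum 1: (2300/2650)²·12.5²/366 = 0.32159
  stratum 2: (350/2650)²·9.6²/51 = 0.0315222
V_st = 0.353112
V_srs = s²/n = 264.8/417 = 0.635012
Relative efficiency = V_srs / V_st = 0.635012/0.353112 = 1.7983

RE ≈ 1.798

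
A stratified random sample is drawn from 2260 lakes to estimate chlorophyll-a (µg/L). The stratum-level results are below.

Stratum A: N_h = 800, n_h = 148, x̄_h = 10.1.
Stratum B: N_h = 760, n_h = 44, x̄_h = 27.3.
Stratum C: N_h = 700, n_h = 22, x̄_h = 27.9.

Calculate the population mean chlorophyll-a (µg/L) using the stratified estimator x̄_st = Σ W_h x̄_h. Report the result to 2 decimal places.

x̄_st ≈ 21.40

N = Σ N_h = 2260. Stratum weights W_h = N_h/N.
x̄_st = (800·10.1 + 760·27.3 + 700·27.9) / 2260 = 21.3973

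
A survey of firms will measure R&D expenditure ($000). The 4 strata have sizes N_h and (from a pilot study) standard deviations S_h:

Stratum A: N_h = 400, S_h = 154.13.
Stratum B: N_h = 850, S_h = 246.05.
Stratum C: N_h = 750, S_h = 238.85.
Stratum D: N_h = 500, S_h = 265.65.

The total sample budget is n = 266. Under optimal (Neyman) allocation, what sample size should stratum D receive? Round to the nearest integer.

61

Neyman allocation: n_h = n · N_h S_h / Σ N_i S_i, with n = 266.
  stratum A: N_h·S_h = 400·154.13 = 61652.00
  stratum B: N_h·S_h = 850·246.05 = 209142.50
  stratum C: N_h·S_h = 750·238.85 = 179137.50
  stratum D: N_h·S_h = 500·265.65 = 132825.00
Σ N_h S_h = 582757.00
n for stratum D = 266·132825.00/582757.00 = 60.628 → 61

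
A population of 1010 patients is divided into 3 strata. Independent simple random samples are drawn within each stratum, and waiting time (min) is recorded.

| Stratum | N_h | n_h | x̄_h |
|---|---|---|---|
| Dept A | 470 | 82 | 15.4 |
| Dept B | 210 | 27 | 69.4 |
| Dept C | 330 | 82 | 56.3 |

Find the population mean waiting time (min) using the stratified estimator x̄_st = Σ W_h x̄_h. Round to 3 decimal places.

N = Σ N_h = 1010. Stratum weights W_h = N_h/N.
x̄_st = (470·15.4 + 210·69.4 + 330·56.3) / 1010 = 39.99109

x̄_st ≈ 39.991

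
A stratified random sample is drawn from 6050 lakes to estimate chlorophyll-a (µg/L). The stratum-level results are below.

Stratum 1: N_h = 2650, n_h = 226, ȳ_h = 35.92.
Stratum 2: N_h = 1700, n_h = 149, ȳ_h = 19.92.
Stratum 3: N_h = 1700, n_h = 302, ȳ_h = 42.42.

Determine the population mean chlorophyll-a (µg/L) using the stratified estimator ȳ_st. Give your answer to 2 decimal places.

N = Σ N_h = 6050. Stratum weights W_h = N_h/N.
ȳ_st = (2650·35.92 + 1700·19.92 + 1700·42.42) / 6050 = 33.2506

ȳ_st ≈ 33.25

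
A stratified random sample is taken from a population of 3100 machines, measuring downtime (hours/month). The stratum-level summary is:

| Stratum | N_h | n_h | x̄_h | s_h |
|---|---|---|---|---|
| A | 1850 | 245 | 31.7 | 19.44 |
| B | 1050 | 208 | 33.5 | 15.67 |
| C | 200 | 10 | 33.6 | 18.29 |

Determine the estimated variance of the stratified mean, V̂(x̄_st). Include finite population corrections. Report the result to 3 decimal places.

V̂(x̄_st) ≈ 0.717

V̂(x̄_st) = Σ W_h² (1 − n_h/N_h) s_h²/n_h, with W_h = N_h/N and N = 3100:
  stratum A: (1850/3100)²·(1 − 245/1850)·19.44²/245 = 0.476595
  stratum B: (1050/3100)²·(1 − 208/1050)·15.67²/208 = 0.108606
  stratum C: (200/3100)²·(1 − 10/200)·18.29²/10 = 0.132278
V̂(x̄_st) = 0.717479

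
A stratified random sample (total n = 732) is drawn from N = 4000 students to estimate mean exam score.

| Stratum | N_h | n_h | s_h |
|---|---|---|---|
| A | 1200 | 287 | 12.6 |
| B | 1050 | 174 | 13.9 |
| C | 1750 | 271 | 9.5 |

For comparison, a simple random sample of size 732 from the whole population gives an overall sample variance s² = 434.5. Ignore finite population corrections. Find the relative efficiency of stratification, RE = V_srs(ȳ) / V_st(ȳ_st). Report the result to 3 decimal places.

V̂(ȳ_st) = Σ W_h² s_h²/n_h, with W_h = N_h/N and N = 4000:
  stratum A: (1200/4000)²·12.6²/287 = 0.0497854
  stratum B: (1050/4000)²·13.9²/174 = 0.0765137
  stratum C: (1750/4000)²·9.5²/271 = 0.0637432
V_st = 0.190042
V_srs = s²/n = 434.5/732 = 0.593579
Relative efficiency = V_srs / V_st = 0.593579/0.190042 = 3.1234

RE ≈ 3.123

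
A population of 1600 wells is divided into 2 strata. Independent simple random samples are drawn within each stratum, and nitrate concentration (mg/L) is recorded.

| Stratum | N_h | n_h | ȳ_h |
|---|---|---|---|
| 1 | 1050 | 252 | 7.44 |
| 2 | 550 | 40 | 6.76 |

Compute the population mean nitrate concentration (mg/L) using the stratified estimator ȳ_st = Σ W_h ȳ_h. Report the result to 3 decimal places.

ȳ_st ≈ 7.206

N = Σ N_h = 1600. Stratum weights W_h = N_h/N.
ȳ_st = (1050·7.44 + 550·6.76) / 1600 = 7.20625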